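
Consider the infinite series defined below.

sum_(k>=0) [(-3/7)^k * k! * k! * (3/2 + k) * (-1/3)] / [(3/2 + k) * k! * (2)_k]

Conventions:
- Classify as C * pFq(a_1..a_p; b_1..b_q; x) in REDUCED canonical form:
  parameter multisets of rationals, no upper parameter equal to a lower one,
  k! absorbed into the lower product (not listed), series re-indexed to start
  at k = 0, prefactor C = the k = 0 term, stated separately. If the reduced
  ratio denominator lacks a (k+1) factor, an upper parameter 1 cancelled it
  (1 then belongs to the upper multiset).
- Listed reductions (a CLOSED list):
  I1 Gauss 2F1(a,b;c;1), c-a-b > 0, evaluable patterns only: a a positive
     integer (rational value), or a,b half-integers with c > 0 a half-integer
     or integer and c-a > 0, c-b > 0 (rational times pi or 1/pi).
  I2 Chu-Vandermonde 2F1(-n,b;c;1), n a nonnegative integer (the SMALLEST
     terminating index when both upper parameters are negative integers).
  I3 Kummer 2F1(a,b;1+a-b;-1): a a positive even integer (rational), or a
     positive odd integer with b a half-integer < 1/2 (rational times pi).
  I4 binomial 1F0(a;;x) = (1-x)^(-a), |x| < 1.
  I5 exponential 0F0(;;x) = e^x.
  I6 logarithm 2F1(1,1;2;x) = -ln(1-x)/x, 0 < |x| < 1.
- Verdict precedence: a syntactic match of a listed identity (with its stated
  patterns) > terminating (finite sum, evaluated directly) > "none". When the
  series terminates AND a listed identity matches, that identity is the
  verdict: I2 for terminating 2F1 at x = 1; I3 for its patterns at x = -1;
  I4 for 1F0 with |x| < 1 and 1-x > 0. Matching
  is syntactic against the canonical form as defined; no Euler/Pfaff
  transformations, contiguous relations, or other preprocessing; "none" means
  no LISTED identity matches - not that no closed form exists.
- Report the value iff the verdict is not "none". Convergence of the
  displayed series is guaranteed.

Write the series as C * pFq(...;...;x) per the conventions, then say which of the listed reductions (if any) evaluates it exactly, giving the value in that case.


Reduced: x = -3/7, 2F1, upper = {1, 1}, lower = {2}, C = -1/3. Verdict: the logarithmic series (I6) applies (the logarithm: parameters (1,1;2), x = -3/7). Its exact value is (-7/9) * ln(10/7).

Key step: with t_0 = -1/3, the factorial ratio (C = -1/3, x = -3/7) (k+a-1)!/(a-1)! is a rising factorial (a)_k.
Adjacent-term ratio: r(k) = (-3/7) * (k+1) (k+1) / [(k+2) (k+1)] - poly over poly, x = (-3/7) from leading terms; C = -1/3 at k = 0.


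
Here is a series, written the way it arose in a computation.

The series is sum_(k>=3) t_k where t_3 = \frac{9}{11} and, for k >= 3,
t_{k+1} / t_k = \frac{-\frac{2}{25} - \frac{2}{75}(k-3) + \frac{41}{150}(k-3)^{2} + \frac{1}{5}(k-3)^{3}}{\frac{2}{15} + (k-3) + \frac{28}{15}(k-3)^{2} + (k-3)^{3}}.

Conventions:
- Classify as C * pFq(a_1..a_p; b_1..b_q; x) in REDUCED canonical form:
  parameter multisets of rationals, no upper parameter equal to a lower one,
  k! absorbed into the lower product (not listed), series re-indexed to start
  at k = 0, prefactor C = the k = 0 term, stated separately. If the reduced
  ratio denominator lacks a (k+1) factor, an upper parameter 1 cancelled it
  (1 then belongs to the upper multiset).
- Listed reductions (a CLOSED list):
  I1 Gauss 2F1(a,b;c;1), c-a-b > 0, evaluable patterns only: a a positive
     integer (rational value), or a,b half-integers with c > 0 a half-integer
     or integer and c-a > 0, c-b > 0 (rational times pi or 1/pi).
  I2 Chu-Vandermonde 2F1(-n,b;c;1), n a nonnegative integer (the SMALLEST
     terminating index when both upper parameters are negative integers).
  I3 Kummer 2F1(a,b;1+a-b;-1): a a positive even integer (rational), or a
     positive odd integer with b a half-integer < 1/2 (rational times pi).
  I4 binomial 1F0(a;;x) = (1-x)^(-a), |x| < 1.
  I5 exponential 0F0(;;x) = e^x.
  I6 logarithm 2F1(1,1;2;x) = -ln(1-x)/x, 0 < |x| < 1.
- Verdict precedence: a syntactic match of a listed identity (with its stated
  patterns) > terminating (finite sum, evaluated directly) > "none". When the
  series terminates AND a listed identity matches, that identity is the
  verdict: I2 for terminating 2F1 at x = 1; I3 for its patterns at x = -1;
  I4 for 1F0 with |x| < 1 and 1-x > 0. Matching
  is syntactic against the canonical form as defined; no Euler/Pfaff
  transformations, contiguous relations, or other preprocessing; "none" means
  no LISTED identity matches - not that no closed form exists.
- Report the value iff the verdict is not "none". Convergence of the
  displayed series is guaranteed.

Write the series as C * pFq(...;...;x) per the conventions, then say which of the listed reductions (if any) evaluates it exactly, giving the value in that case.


With C = \frac{9}{11}: the canonical form is 2F1(-\frac{1}{2}, \frac{6}{5}; \frac{1}{5}; \frac{1}{5}). Verdict: none. A 2F1 with upper {-\frac{1}{2}, \frac{6}{5}} fits none of I1-I6 at x = \frac{1}{5}; the sum runs forever.

The tell: t_0 = \frac{9}{11} here, and the ratio is unreduced: k + 2/3 divides both sides (prefactor 9/11).
Consecutive-term ratio: r(k) = \frac{1}{5} * (k-\frac{1}{2}) (k+\frac{6}{5}) / [(k+\frac{1}{5}) (k+1)] ; factor over Q: parameters, x = \frac{1}{5}, and C = \frac{9}{11}.


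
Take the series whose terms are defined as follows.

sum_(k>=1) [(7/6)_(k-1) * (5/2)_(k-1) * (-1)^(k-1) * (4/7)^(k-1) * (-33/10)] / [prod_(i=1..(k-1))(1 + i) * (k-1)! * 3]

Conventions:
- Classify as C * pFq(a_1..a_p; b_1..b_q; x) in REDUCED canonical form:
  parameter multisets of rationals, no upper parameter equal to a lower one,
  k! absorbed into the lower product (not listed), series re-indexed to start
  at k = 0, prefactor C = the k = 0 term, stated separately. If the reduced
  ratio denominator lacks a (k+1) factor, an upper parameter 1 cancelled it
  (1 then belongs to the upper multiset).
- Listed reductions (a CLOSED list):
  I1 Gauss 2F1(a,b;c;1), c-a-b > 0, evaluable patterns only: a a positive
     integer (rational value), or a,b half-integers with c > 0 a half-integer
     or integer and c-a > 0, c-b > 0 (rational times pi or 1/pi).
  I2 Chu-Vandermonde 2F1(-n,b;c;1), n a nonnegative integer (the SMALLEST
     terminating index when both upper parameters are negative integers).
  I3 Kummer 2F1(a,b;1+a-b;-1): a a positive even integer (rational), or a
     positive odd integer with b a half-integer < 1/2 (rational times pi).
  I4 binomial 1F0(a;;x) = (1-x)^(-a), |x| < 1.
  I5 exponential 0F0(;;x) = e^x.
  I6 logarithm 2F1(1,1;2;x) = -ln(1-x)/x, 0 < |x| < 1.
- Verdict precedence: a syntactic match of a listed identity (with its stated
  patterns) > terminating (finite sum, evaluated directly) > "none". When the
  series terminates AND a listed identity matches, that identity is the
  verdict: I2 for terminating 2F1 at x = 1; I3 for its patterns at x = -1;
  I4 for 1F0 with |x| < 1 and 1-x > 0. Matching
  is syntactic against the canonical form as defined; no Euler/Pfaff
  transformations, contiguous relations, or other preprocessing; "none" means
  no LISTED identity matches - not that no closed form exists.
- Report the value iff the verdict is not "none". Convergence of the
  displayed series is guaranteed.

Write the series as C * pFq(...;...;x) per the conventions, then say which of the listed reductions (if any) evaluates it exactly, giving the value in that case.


x = -4/7 here; the reduced form reads 2F1, upper {7/6, 5/2}, lower {2}, C = -11/10. Verdict: none. Every listed pattern misses the 2F1 form at -4/7, upper {7/6, 5/2}.

The tell: t_0 = -11/10 here, and the constant factors (prefactor -11/10) combine into one prefactor.
Consecutive-term ratio: r(k) = (-4/7) * (k+7/6) (k+5/2) / [(k+2) (k+1)] ; factor over Q: parameters, x = (-4/7), and C = -11/10.


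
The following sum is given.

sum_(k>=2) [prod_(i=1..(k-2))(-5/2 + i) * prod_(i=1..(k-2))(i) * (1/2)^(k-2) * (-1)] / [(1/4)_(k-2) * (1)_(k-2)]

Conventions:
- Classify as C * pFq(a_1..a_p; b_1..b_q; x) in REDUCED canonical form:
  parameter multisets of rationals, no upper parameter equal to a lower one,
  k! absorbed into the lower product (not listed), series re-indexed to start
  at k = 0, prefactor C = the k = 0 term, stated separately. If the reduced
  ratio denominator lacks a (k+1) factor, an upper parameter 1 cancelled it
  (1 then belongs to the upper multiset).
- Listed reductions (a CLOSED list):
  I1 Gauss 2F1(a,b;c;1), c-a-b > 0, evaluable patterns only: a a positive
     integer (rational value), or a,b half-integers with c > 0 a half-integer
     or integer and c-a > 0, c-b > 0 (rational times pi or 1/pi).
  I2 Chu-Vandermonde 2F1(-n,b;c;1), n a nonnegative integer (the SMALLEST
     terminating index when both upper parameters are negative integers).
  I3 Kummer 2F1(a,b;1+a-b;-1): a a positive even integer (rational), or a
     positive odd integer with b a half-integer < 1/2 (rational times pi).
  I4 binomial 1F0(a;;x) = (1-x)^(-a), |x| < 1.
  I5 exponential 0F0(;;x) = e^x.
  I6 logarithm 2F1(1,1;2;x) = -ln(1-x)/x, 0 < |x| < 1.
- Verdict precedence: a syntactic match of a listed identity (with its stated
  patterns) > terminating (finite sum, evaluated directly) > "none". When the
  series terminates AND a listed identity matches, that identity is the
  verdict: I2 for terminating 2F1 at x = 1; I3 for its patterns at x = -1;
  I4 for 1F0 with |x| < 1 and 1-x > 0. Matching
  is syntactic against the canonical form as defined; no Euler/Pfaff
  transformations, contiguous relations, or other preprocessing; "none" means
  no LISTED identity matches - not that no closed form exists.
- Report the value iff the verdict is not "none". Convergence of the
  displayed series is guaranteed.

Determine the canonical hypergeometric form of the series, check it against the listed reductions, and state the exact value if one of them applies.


Reduced: x = 1/2, 2F1, upper = {-3/2, 1}, lower = {1/4}, C = -1. Verdict: none. A 2F1 with upper {-3/2, 1} fits none of I1-I6 at x = 1/2; the sum runs forever.

Structural cue: from the first term -1: the running product (prefactor -1) telescopes to a rising factorial.
Step ratio: r(k) = (1/2) * (k-3/2) (k+1) / [(k+1/4) (k+1)] - rational; roots negated = parameters, x = (1/2), C = -1.


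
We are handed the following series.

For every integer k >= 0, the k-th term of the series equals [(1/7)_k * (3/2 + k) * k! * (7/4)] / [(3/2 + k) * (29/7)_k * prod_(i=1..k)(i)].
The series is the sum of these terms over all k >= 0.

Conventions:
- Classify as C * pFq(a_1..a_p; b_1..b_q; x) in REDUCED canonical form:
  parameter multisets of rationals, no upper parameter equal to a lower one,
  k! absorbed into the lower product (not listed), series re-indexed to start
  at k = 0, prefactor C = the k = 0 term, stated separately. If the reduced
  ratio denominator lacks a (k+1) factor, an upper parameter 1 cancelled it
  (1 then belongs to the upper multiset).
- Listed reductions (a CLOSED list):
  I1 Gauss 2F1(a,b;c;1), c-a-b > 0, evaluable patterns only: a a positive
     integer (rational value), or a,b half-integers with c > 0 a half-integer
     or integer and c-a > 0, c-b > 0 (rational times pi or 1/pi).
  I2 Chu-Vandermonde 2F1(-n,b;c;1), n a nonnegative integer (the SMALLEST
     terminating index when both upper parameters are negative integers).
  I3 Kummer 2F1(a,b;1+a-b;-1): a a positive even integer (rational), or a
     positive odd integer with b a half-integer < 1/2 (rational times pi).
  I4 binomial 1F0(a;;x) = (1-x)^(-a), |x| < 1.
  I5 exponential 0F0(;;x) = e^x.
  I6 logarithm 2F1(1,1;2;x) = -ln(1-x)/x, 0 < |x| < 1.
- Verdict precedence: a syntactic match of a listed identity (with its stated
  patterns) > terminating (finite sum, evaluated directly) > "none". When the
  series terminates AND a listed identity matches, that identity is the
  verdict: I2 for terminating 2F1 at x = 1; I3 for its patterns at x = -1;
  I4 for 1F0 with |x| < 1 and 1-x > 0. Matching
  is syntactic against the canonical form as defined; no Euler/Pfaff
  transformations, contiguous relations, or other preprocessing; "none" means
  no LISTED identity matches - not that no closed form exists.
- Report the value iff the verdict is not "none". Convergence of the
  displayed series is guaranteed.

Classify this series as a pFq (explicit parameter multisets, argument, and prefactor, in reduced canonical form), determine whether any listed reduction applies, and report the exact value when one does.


With C = 7/4: the canonical form is 2F1(1/7, 1; 29/7; 1). Verdict: the Gauss summation I1 matches (x = 1: the Gamma ratio telescopes since c-a-b = 3 > 0 and a = 1 in Z>0). Sum: 11/6.

Key observation: from the first term 7/4: the factorial ratio (C = 7/4) (k+a-1)!/(a-1)! is a rising factorial (a)_k.
Consecutive-term ratio: r(k) = 1 * (k+1/7) (k+1) / [(k+29/7) (k+1)] - rational in k. x = 1; t_0 = 7/4; negate the roots.


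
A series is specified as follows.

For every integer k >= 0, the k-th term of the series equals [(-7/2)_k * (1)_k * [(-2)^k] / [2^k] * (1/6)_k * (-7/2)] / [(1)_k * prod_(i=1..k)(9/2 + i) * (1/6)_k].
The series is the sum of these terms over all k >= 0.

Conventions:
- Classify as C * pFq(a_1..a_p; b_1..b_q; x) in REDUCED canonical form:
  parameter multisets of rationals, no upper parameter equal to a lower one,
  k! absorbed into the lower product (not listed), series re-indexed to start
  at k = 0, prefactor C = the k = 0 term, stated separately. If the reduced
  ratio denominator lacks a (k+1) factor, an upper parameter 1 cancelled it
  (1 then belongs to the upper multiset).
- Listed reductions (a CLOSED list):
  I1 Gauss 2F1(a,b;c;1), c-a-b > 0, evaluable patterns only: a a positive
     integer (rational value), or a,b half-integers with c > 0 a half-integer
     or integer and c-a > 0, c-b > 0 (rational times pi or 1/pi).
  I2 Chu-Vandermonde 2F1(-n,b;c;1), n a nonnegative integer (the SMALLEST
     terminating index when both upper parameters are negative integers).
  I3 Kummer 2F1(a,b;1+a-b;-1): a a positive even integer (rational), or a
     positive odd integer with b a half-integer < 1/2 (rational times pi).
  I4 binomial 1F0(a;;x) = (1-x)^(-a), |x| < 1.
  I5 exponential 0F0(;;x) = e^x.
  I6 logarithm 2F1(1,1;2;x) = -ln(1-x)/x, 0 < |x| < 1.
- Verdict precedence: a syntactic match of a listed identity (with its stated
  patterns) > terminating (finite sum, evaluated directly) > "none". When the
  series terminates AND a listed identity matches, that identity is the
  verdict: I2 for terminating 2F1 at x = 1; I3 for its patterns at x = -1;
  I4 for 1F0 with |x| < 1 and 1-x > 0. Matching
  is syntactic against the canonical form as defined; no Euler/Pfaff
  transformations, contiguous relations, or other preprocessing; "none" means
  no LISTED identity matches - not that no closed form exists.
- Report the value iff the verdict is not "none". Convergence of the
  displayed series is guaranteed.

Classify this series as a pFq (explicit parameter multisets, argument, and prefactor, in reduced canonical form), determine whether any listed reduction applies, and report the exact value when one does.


The series (x = -1) is 2F1: upper {-7/2, 1}, lower {11/2}, prefactor -7/2. Verdict: Kummer's theorem (I3) matches (x = -1; c = 11/2 equals 1+a-b for upper {-7/2, 1}: listed pattern). Value: (-2205/1024) * pi.

Key observation: x = (-1) and (1)_k (prefactor -7/2) is k! itself.
Term ratio: r(k) = (-1) * (k-7/2) (k+1) / [(k+11/2) (k+1)] - rational; roots negated = parameters, x = (-1), C = -7/2.


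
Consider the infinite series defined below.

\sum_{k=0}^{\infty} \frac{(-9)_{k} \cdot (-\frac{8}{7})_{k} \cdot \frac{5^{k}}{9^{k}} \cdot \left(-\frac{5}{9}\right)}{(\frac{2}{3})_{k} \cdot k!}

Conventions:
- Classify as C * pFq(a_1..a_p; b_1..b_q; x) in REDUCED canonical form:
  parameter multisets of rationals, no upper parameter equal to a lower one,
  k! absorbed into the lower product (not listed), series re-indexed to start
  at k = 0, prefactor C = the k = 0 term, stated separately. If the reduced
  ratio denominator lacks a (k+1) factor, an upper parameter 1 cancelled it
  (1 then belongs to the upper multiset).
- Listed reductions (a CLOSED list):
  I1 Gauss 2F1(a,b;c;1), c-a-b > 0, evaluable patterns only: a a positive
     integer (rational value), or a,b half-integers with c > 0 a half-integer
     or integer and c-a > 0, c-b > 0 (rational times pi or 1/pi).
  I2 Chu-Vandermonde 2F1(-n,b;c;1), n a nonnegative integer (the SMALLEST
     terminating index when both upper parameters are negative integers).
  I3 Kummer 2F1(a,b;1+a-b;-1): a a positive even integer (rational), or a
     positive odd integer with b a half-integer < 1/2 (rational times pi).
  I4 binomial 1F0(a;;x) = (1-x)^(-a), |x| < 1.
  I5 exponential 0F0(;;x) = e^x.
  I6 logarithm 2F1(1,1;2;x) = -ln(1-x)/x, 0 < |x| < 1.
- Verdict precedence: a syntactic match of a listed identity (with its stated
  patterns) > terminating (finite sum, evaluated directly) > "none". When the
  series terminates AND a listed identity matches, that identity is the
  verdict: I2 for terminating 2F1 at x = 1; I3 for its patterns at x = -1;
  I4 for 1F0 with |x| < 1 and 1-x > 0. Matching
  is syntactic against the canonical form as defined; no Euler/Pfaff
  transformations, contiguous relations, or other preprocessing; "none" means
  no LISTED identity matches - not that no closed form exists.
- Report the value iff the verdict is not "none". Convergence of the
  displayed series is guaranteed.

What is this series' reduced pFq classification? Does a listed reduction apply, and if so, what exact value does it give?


Prefactor -\frac{5}{9}, argument \frac{5}{9}: 2F1 with upper {-9, -\frac{8}{7}} over lower {\frac{2}{3}}. Verdict: terminating - no listed pattern fits, but -9 in the upper list cuts the series at k = 9; direct evaluation. Its exact value is -\frac{5281638973198970}{885681087496821}.

The tell: with t_0 = -\frac{5}{9}, the two geometric factors (C = -5/9) combine into one argument.
Adjacent-term ratio: r(k) = \frac{5}{9} * (k-9) (k-\frac{8}{7}) / [(k+\frac{2}{3}) (k+1)] ; factor over Q: parameters, x = \frac{5}{9}, and C = -\frac{5}{9}.


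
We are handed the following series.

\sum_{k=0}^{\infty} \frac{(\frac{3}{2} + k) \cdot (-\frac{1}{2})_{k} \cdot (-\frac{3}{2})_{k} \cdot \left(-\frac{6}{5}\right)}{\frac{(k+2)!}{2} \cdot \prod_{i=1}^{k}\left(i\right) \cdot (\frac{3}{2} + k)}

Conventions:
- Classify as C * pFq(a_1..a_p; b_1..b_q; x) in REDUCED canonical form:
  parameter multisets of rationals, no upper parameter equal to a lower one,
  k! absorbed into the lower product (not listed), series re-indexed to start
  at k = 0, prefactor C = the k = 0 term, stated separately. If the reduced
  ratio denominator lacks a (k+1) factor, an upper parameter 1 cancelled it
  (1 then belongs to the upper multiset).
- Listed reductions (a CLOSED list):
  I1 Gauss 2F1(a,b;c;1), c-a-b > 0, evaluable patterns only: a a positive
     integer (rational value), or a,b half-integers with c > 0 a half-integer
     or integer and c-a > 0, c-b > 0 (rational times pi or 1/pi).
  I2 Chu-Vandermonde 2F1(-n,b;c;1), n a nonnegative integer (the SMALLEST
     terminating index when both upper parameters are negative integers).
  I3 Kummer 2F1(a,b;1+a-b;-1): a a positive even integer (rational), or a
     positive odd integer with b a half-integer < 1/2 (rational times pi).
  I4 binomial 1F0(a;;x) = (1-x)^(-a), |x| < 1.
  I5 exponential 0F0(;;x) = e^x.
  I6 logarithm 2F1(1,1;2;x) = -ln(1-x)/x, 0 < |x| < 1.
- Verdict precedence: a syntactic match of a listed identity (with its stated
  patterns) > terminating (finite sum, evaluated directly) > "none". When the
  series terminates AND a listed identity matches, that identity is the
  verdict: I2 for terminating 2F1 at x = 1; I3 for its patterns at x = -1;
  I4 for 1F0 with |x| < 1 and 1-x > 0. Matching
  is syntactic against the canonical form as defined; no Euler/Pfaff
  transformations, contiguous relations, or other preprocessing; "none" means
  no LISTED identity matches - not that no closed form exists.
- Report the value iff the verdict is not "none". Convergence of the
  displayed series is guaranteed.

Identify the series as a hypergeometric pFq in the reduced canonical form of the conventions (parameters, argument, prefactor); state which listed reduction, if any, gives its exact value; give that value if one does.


The series (x = 1) is 2F1: upper {-\frac{3}{2}, -\frac{1}{2}}, lower {3}, prefactor -\frac{6}{5}. Verdict at x = 1: Gauss's theorem I1 (half-integer case) matches (x = 1; upper {-\frac{3}{2}, -\frac{1}{2}} half-integers, c = 3 in the evaluable pattern). Value: \left(-\frac{4096}{875}\right) / \pi.

Structural cue: x = 1 and striking the common factor k + 3/2 reduces the term (prefactor -6/5).
Step ratio: r(k) = 1 * (k-\frac{3}{2}) (k-\frac{1}{2}) / [(k+3) (k+1)] - poly over poly, x = 1 from leading terms; C = -\frac{6}{5} at k = 0.


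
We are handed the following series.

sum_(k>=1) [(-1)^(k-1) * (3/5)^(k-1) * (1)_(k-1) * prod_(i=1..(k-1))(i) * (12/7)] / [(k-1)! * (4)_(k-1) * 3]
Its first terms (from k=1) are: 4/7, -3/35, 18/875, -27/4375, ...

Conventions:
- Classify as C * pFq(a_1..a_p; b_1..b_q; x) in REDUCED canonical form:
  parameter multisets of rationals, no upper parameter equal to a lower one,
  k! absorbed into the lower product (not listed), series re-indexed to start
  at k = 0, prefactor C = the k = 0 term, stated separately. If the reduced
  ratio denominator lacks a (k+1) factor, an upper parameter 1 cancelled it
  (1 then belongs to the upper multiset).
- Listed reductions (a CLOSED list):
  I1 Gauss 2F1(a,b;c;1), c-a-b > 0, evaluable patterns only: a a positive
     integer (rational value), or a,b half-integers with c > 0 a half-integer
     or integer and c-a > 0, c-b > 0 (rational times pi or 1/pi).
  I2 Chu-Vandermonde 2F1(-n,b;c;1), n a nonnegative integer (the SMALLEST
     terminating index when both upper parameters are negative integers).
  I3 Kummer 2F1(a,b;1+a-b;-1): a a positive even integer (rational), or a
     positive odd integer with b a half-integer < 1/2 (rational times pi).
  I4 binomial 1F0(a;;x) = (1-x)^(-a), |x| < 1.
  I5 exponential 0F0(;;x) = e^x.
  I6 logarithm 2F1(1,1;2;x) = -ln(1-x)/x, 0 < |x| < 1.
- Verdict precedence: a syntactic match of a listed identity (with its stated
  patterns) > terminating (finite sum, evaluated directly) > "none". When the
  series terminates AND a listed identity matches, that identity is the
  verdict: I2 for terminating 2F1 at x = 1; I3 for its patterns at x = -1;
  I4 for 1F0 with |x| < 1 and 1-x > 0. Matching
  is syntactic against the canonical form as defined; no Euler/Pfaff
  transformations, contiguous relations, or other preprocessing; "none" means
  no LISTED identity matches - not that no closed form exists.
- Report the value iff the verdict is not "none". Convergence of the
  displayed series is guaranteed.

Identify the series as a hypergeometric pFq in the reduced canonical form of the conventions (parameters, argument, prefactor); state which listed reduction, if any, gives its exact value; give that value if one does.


This is 4/7 * 2F1(1, 1; 4; -3/5) in reduced canonical form. Verdict: none (x = -3/5): each listed identity misses the multisets {1, 1} ; {4}.

Key observation: with t_0 = 4/7, the constant factors (C = 4/7) combine into one prefactor.
Term ratio: r(k) = (-3/5) * (k+1) (k+1) / [(k+4) (k+1)] - rational in k, leading ratio (-3/5); with t_0 = 4/7, classification follows.


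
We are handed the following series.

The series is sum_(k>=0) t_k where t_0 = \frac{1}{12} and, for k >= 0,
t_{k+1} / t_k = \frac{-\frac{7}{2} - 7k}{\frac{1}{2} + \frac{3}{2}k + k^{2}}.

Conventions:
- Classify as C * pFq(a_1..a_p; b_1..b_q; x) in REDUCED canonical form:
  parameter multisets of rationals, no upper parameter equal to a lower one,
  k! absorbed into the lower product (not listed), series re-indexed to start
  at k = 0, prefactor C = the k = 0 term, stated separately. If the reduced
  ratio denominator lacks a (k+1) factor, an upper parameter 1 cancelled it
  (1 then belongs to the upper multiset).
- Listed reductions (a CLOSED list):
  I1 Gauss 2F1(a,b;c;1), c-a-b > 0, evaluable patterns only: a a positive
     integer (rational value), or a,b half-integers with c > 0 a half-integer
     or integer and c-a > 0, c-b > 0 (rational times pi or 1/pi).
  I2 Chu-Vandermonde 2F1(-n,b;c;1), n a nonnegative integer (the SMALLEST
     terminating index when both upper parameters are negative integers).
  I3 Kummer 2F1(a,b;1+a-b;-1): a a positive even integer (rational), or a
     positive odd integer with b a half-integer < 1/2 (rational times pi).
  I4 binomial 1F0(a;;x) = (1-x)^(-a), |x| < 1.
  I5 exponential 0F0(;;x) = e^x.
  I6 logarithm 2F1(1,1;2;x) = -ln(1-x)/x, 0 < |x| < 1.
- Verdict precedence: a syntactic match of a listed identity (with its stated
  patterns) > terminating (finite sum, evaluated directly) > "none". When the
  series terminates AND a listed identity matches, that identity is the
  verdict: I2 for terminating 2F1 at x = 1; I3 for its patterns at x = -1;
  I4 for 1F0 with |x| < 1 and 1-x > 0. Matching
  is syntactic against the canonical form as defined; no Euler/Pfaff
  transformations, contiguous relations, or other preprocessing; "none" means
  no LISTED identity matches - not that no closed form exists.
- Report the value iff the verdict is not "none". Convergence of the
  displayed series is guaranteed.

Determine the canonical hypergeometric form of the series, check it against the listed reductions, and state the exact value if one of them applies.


Canonical form: C = \frac{1}{12} times 0F0 with upper {-}, lower {-}, x = -7. Verdict: the exponential series (I5) matches (the 0F0 exponential series at x = -7). Exact value: \frac{1}{12} \cdot e^{-7}.

The tell: x = -7 and the expanded ratio factors over Q; C = 1/12, x = -7, roots give parameters.
Ratio: r(k) = -7 * 1 / [(k+1)] - poly over poly, x = -7 from leading terms; C = \frac{1}{12} at k = 0.


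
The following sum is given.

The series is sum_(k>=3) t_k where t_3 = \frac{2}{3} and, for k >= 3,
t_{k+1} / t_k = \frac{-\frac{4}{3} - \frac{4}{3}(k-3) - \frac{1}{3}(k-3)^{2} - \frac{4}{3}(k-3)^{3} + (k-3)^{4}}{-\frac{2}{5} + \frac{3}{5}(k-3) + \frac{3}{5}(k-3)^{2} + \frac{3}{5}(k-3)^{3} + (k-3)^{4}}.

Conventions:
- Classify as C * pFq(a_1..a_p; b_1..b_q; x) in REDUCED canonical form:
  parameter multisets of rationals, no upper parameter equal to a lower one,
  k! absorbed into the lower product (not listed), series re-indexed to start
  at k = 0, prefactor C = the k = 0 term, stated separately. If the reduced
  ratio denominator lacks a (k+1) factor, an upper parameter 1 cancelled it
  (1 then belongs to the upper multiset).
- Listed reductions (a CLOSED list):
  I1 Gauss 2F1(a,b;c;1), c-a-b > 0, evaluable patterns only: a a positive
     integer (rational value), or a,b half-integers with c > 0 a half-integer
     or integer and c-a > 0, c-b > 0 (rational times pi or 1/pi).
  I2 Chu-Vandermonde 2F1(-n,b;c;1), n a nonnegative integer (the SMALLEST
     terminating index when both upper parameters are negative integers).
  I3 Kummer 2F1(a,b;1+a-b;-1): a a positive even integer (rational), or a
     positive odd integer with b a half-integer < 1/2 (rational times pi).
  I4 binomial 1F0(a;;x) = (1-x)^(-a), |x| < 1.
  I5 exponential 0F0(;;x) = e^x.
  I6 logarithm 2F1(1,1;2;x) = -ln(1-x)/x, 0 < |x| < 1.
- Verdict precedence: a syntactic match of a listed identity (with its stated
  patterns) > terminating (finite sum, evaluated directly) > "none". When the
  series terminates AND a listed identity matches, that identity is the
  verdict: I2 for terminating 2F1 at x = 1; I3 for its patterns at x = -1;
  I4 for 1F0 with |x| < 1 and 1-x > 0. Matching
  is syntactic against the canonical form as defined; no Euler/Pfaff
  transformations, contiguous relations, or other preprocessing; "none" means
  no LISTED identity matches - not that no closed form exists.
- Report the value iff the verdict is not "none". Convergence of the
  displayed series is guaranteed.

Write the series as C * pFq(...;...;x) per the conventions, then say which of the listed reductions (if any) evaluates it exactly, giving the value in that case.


With C = \frac{2}{3}: the canonical form is 2F1(-2, \frac{2}{3}; -\frac{2}{5}; 1). Verdict: Vandermonde's identity (I2) applies (terminating 2F1 at x = 1 with n = 2, b = 2/3, c = -\frac{2}{5}). Exact value: -\frac{16}{81}.

The tell: t_0 = \frac{2}{3} here, and cancel k^2 + 1 from the displayed ratio first; then C = 2/3, x = 1.
Adjacent-term ratio: r(k) = 1 * (k-2) (k+\frac{2}{3}) / [(k-\frac{2}{5}) (k+1)] ; factor over Q: parameters, x = 1, and C = \frac{2}{3}.


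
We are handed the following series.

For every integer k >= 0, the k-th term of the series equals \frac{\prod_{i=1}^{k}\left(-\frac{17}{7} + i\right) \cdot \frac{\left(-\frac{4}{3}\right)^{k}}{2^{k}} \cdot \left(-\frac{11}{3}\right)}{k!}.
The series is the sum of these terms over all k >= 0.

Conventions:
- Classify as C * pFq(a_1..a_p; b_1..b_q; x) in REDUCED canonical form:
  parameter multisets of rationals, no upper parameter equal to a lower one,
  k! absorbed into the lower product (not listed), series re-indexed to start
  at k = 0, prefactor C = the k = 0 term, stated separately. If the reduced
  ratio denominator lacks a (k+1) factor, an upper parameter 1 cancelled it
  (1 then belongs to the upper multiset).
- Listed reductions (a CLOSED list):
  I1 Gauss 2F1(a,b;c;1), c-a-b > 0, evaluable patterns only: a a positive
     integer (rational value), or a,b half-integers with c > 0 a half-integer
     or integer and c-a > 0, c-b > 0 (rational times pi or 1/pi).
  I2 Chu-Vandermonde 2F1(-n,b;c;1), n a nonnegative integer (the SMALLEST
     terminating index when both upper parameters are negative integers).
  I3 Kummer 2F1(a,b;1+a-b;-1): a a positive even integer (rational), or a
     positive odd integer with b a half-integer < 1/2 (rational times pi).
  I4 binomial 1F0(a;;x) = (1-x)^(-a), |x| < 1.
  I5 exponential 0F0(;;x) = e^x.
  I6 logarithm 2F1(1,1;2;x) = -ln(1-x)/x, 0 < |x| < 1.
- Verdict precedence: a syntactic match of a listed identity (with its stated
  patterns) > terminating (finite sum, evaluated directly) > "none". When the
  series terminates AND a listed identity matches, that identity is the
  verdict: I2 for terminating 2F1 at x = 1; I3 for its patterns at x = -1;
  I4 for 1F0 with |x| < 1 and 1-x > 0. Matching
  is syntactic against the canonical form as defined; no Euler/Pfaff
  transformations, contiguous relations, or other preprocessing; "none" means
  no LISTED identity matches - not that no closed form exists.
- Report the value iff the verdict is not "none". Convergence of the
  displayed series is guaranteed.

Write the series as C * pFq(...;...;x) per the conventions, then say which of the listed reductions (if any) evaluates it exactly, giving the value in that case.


Prefactor -\frac{11}{3}, argument -\frac{2}{3}: 1F0 with upper {-\frac{10}{7}} over lower {-}. Verdict: the binomial series (I4) fires (the 1F0 binomial series: exponent 10/7, x = -\frac{2}{3}). Sum: \left(-\frac{11}{3}\right) \cdot \left(\frac{5}{3}\right)^{\frac{10}{7}}.

The tell: x = -\frac{2}{3} and the running product (C = -11/3, x = -2/3) telescopes to a rising factorial.
Consecutive-term ratio: r(k) = -\frac{2}{3} * (k-\frac{10}{7}) / [(k+1)] - rational in k. x = -\frac{2}{3}; t_0 = -\frac{11}{3}; negate the roots.


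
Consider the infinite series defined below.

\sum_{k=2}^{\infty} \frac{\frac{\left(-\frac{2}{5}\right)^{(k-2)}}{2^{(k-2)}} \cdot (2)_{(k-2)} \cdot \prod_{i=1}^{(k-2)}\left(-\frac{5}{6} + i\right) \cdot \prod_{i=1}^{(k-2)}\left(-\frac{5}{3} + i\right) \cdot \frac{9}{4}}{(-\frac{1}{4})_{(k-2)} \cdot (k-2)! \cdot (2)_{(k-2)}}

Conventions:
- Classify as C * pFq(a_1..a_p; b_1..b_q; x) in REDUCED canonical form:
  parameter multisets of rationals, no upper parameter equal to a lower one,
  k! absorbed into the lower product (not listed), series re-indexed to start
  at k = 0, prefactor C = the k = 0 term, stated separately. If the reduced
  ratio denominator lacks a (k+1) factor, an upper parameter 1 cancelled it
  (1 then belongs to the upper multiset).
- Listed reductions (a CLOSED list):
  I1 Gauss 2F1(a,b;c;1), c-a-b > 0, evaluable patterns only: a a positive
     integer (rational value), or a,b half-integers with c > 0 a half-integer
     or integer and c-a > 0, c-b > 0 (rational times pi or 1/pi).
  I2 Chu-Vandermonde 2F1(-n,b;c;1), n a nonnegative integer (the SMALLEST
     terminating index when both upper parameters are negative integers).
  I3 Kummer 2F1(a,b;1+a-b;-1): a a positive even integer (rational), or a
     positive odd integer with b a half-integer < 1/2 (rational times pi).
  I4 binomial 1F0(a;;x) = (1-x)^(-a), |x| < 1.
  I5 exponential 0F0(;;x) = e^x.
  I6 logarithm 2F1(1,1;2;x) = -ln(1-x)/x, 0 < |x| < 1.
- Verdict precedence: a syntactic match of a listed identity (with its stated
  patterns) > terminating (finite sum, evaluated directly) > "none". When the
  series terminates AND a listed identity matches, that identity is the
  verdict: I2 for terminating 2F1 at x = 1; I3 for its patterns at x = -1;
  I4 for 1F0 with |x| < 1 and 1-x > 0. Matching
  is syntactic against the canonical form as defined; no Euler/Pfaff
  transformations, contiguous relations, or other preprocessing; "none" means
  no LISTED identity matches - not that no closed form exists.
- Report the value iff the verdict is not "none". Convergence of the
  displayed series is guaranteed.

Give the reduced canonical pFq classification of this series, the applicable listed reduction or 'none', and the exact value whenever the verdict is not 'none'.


This is \frac{9}{4} * 2F1(-\frac{2}{3}, \frac{1}{6}; -\frac{1}{4}; -\frac{1}{5}) in reduced canonical form. Verdict: none - this 2F1 at x = -\frac{1}{5} matches no listed pattern, and upper {-\frac{2}{3}, \frac{1}{6}} holds no stopper.

Key observation: t_0 = \frac{9}{4} here, and the parameter 2 appears in both the upper and lower lists and cancels.
Ratio: r(k) = -\frac{1}{5} * (k-\frac{2}{3}) (k+\frac{1}{6}) / [(k-\frac{1}{4}) (k+1)] - rational in k, leading ratio -\frac{1}{5}; with t_0 = \frac{9}{4}, classification follows.


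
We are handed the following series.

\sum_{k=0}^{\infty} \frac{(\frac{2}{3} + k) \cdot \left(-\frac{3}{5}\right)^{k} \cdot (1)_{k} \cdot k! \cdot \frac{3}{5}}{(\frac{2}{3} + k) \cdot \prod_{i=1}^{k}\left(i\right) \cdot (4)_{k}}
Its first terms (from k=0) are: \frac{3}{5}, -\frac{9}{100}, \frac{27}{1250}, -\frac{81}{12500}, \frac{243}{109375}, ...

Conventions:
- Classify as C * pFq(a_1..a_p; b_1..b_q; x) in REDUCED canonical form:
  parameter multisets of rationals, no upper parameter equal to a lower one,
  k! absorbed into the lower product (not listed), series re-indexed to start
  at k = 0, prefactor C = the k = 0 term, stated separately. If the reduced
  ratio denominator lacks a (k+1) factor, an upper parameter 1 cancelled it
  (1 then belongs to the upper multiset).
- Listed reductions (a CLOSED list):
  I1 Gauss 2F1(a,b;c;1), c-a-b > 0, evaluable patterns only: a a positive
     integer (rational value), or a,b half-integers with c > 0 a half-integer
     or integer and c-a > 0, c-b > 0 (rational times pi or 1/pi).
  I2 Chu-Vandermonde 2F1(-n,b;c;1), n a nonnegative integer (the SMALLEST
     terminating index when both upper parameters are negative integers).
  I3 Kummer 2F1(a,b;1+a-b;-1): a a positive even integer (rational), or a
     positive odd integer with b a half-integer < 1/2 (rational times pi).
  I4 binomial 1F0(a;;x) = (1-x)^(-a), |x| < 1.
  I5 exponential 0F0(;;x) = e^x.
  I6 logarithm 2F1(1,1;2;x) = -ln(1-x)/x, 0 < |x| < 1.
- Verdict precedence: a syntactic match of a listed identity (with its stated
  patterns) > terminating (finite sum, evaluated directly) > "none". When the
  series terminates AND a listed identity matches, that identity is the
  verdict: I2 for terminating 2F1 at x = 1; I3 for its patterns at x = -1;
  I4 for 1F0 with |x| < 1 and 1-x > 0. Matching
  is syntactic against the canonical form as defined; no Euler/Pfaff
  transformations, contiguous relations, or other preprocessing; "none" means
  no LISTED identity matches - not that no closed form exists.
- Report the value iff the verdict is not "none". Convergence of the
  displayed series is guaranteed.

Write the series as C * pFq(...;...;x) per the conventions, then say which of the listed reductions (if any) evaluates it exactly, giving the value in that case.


The series (x = -\frac{3}{5}) is 2F1: upper {1, 1}, lower {4}, prefactor \frac{3}{5}. Verdict: none here - no I1-I6 shape fits x = -\frac{3}{5} with lower {4}.

Key observation: with t_0 = \frac{3}{5}, k + 2/3 divides numerator and denominator alike; C = 3/5 after cancelling.
Term ratio: r(k) = -\frac{3}{5} * (k+1) (k+1) / [(k+4) (k+1)] - poly over poly, x = -\frac{3}{5} from leading terms; C = \frac{3}{5} at k = 0.


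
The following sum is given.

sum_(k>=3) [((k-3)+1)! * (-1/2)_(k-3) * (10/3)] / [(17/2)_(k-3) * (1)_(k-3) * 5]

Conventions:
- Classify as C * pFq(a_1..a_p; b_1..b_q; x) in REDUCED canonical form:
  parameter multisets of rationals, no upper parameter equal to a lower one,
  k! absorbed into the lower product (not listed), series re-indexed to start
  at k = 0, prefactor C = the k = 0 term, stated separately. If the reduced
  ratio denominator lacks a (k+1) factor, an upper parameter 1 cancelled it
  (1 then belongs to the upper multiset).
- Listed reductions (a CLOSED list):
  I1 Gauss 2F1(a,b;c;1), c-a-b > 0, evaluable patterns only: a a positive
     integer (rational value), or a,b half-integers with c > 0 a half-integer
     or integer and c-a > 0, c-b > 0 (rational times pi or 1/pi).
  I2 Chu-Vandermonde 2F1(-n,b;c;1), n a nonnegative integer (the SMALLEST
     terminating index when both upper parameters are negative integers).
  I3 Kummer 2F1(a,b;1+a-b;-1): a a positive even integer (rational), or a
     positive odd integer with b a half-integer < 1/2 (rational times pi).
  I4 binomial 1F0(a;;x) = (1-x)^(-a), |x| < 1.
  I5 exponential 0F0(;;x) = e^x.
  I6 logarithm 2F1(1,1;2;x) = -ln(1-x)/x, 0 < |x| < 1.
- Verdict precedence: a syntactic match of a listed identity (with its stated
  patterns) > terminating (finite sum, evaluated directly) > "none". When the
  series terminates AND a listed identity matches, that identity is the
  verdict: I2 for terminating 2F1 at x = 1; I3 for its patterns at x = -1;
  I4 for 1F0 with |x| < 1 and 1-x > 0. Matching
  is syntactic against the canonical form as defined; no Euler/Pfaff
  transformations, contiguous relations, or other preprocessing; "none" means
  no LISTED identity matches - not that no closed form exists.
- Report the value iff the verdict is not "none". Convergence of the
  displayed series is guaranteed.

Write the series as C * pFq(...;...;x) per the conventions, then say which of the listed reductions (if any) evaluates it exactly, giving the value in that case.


Prefactor 2/3, argument 1: 2F1 with upper {-1/2, 2} over lower {17/2}. Verdict: this is the Gauss summation I1 (x = 1: the Gamma ratio telescopes since c-a-b = 7 > 0 and a = 2 in Z>0). Sum: 65/112.

Key step: from the first term 2/3: (1)_k (prefactor 2/3) is k! itself.
Adjacent-term ratio: r(k) = 1 * (k-1/2) (k+2) / [(k+17/2) (k+1)] - rational; roots negated = parameters, x = 1, C = 2/3.


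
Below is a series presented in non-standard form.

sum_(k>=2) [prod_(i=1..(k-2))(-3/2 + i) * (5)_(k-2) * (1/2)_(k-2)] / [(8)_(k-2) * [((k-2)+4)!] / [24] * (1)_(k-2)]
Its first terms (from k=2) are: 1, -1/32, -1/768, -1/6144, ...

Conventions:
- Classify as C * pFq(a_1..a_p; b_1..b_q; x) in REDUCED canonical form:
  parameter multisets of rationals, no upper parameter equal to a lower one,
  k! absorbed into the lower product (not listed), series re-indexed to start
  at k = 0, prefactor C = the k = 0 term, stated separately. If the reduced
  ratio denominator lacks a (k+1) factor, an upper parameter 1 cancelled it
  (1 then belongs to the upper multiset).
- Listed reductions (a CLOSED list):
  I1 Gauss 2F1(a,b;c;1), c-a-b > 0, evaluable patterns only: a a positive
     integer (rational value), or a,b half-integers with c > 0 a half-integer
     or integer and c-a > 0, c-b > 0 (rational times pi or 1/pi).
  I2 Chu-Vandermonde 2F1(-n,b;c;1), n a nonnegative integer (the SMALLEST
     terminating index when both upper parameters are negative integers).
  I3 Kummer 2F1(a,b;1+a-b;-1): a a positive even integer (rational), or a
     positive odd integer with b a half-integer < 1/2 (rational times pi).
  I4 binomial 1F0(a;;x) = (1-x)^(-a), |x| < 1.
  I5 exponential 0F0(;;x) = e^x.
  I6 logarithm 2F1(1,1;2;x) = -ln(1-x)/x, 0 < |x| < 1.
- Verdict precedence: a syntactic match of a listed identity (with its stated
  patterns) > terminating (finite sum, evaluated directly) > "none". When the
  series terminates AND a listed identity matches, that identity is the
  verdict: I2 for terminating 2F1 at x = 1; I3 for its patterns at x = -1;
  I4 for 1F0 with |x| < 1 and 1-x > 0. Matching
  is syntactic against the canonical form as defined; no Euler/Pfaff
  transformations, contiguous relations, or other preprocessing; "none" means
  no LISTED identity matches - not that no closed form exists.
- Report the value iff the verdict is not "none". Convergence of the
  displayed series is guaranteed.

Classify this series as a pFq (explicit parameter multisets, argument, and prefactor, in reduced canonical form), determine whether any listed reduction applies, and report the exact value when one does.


At argument 1: a 2F1 with upper {-1/2, 1/2}, lower {8}, scaled by C = 1. Verdict: this is the half-integer Gauss pattern (I1) (x = 1; upper {-1/2, 1/2} half-integers, c = 8 in the evaluable pattern). Its exact value is (8388608/2760615) / pi.

Key step: t_0 = 1 here, and the denominator's factorial ratio (C = 1, x = 1) is a lower Pochhammer.
Consecutive-term ratio: r(k) = 1 * (k-1/2) (k+1/2) / [(k+8) (k+1)] - poly over poly, x = 1 from leading terms; C = 1 at k = 0.
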